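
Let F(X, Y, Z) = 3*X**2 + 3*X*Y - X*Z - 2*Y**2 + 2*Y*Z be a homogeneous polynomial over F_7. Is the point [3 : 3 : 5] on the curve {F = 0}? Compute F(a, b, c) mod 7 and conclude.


F(3,3,5) ≡ 2 (mod 7); P is NOT on the curve.

Evaluate F(3, 3, 5) term-by-term (mod 7).
  3*X**2 ↦ 3·9·1·1 = 27
  3*X*Y ↦ 3·3·3·1 = 27
  -X*Z ↦ -1·3·1·5 = -15
  -2*Y**2 ↦ -2·1·9·1 = -18
  2*Y*Z ↦ 2·1·3·5 = 30
Sum: F(3, 3, 5) = (27) + (27) + (-15) + (-18) + (30) = 51.
Reducing mod 7: 51 ≡ 2 (mod 7).
Since F(a, b, c) ≡ 2 ≠ 0 (mod 7), P does NOT lie on the curve.


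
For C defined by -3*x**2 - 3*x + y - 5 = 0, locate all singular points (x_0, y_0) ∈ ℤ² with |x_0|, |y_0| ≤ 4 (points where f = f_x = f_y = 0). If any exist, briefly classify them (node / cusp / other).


No singular points in the scanned grid; C is smooth there.

Compute partial derivatives:
  f_x = -6*x - 3.
  f_y = 1.
f_y = 1 is a nonzero constant, so f_y never vanishes: no point (x, y) can satisfy f = f_x = f_y = 0. In particular no (x, y) ∈ {−4, ..., 4}² is singular; the curve is smooth.


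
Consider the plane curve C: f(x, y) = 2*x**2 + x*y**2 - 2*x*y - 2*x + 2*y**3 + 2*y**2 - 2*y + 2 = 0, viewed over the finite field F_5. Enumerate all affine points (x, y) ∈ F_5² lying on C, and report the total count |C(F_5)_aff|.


Affine F_5-points: {(3, 4), (4, 4)}; count = 2.

For each of the 25 pairs (x, y) ∈ F_5², evaluate f(x, y) mod 5. Record the zeros.
  x = 0: [0↦2, 1↦4, 2↦2, 3↦3, 4↦4]  zeros at y ∈ ∅
  x = 1: [0↦2, 1↦3, 2↦2, 3↦1, 4↦2]  zeros at y ∈ ∅
  x = 2: [0↦1, 1↦1, 2↦1, 3↦3, 4↦4]  zeros at y ∈ ∅
  x = 3: [0↦4, 1↦3, 2↦4, 3↦4, 4↦0]  zeros at y ∈ {4}
  x = 4: [0↦1, 1↦4, 2↦1, 3↦4, 4↦0]  zeros at y ∈ {4}
Collecting zeros: affine points = {(3, 4), (4, 4)}.
Total count |C(F_5)_aff| = 2.


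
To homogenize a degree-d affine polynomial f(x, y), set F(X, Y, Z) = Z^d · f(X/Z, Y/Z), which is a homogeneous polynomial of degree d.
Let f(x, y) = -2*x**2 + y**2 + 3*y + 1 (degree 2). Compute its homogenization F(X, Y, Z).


F(X, Y, Z) = -2*X**2 + Y**2 + 3*Y*Z + Z**2

deg(f) = 2.
Substitute x = X/Z, y = Y/Z into f, then multiply by Z^2.
  monomial -2·x^2·y^0 ↦ -2·X^2·Y^0·Z^0.
  monomial 1·x^0·y^2 ↦ 1·X^0·Y^2·Z^0.
  monomial 3·x^0·y^1 ↦ 3·X^0·Y^1·Z^1.
  monomial 1·x^0·y^0 ↦ 1·X^0·Y^0·Z^2.
Collecting: F(X, Y, Z) = -2*X**2 + Y**2 + 3*Y*Z + Z**2.


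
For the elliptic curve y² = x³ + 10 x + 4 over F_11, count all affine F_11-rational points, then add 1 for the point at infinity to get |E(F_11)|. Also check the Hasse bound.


Affine points = {(0, 2), (0, 9), (1, 2), (1, 9), (4, 3), (4, 8), (5, 5), (5, 6), (6, 4), (6, 7), (9, 3), (9, 8), (10, 2), (10, 9)}; affine count = 14; |E(F_11)| = 15.

Discriminant check: Δ ∝ 4a³ + 27b² = 4·10³ + 27·4² = 4·1000 + 27·16 ≡ 10 (mod 11). Nonzero ⇒ E is nonsingular.
For each x ∈ F_11, compute rhs = x³ + 10·x + 4 mod 11, then count y ∈ F_11 with y² ≡ rhs.
  x = 0: rhs = 4, matching y values: 2, 9 (2 points).
  x = 1: rhs = 4, matching y values: 2, 9 (2 points).
  x = 2: rhs = 10, matching y values: none (0 points).
  x = 3: rhs = 6, matching y values: none (0 points).
  x = 4: rhs = 9, matching y values: 3, 8 (2 points).
  x = 5: rhs = 3, matching y values: 5, 6 (2 points).
  x = 6: rhs = 5, matching y values: 4, 7 (2 points).
  x = 7: rhs = 10, matching y values: none (0 points).
  x = 8: rhs = 2, matching y values: none (0 points).
  x = 9: rhs = 9, matching y values: 3, 8 (2 points).
  x = 10: rhs = 4, matching y values: 2, 9 (2 points).
Total affine count: 14.
Full point count |E(F_11)| = 14 + 1 = 15.
Hasse bound: |15 − (11+1)| = |3| = 3 ≤ 2√11 ≈ 6.6332 ✓.


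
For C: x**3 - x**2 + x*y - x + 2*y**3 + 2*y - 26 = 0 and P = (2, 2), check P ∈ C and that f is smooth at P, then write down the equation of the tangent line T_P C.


Tangent line at P: 9*x + 28*y - 74 = 0.

Step 1: f(2, 2) = 0, so P lies on C.
Step 2: partial derivatives
  f_x(x, y) = 3*x**2 - 2*x + y - 1, f_y(x, y) = x + 6*y**2 + 2.
  f_x(P) = 9, f_y(P) = 28 (gradient nonzero, so P is smooth).
Step 3: tangent line at P: 9·(x − 2) + 28·(y − 2) = 0.
Expanding: 9*x + 28*y - 74 = 0.


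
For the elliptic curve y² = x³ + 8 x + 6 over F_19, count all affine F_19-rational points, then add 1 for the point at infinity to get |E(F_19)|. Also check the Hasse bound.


Affine points = {(0, 5), (0, 14), (2, 7), (2, 12), (3, 0), (4, 8), (4, 11), (5, 0), (6, 2), (6, 17), (7, 5), (7, 14), (9, 3), (9, 16), (11, 0), (12, 5), (12, 14), (15, 9), (15, 10), (17, 1), (17, 18), (18, 4), (18, 15)}; affine count = 23; |E(F_19)| = 24.

Discriminant check: Δ ∝ 4a³ + 27b² = 4·8³ + 27·6² = 4·512 + 27·36 ≡ 18 (mod 19). Nonzero ⇒ E is nonsingular.
For each x ∈ F_19, compute rhs = x³ + 8·x + 6 mod 19, then count y ∈ F_19 with y² ≡ rhs.
  x = 0: rhs = 6, matching y values: 5, 14 (2 points).
  x = 1: rhs = 15, matching y values: none (0 points).
  x = 2: rhs = 11, matching y values: 7, 12 (2 points).
  x = 3: rhs = 0, matching y values: 0 (1 points).
  x = 4: rhs = 7, matching y values: 8, 11 (2 points).
  x = 5: rhs = 0, matching y values: 0 (1 points).
  x = 6: rhs = 4, matching y values: 2, 17 (2 points).
  x = 7: rhs = 6, matching y values: 5, 14 (2 points).
  x = 8: rhs = 12, matching y values: none (0 points).
  x = 9: rhs = 9, matching y values: 3, 16 (2 points).
  x = 10: rhs = 3, matching y values: none (0 points).
  x = 11: rhs = 0, matching y values: 0 (1 points).
  x = 12: rhs = 6, matching y values: 5, 14 (2 points).
  x = 13: rhs = 8, matching y values: none (0 points).
  x = 14: rhs = 12, matching y values: none (0 points).
  x = 15: rhs = 5, matching y values: 9, 10 (2 points).
  x = 16: rhs = 12, matching y values: none (0 points).
  x = 17: rhs = 1, matching y values: 1, 18 (2 points).
  x = 18: rhs = 16, matching y values: 4, 15 (2 points).
Total affine count: 23.
Full point count |E(F_19)| = 23 + 1 = 24.
Hasse bound: |24 − (19+1)| = |4| = 4 ≤ 2√19 ≈ 8.7178 ✓.


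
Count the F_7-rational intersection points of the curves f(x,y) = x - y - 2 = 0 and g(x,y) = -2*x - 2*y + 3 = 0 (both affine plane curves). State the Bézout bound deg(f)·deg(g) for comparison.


Common zeros: {(0, 5)}; count = 1; Bézout bound = 1.

deg(f) = 1, deg(g) = 1, so Bézout bound = 1.
Scan x ∈ F_7. For each x, list the y ∈ F_7 with f(x, y) ≡ 0 and those with g(x, y) ≡ 0 (mod 7); the common zeros in that column are the intersection.
  x = 0: f ≡ 0 at y ∈ {5}; g ≡ 0 at y ∈ {5}; common: {5}.
  x = 1: f ≡ 0 at y ∈ {6}; g ≡ 0 at y ∈ {4}; common: ∅.
  x = 2: f ≡ 0 at y ∈ {0}; g ≡ 0 at y ∈ {3}; common: ∅.
  x = 3: f ≡ 0 at y ∈ {1}; g ≡ 0 at y ∈ {2}; common: ∅.
  x = 4: f ≡ 0 at y ∈ {2}; g ≡ 0 at y ∈ {1}; common: ∅.
  x = 5: f ≡ 0 at y ∈ {3}; g ≡ 0 at y ∈ {0}; common: ∅.
  x = 6: f ≡ 0 at y ∈ {4}; g ≡ 0 at y ∈ {6}; common: ∅.
Collecting: common zeros = {(0, 5)}, so the count is 1.
Comparison with the Bézout bound: 1 ≤ 1 = deg(f)·deg(g), as expected for curves with no common component (the bound is attained).


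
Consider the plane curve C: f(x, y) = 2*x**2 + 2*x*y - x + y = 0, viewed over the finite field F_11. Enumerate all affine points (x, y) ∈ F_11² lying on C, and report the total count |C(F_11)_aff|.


Affine F_11-points: {(0, 0), (1, 7), (2, 1), (3, 1), (4, 3), (6, 0), (7, 2), (8, 2), (9, 7), (10, 3)}; count = 10.

For each of the 121 pairs (x, y) ∈ F_11², evaluate f(x, y) mod 11. Record the zeros.
  x = 0: [0↦0, 1↦1, 2↦2, 3↦3, 4↦4, 5↦5, 6↦6, 7↦7, 8↦8, 9↦9, 10↦10]  zeros at y ∈ {0}
  x = 1: [0↦1, 1↦4, 2↦7, 3↦10, 4↦2, 5↦5, 6↦8, 7↦0, 8↦3, 9↦6, 10↦9]  zeros at y ∈ {7}
  x = 2: [0↦6, 1↦0, 2↦5, 3↦10, 4↦4, 5↦9, 6↦3, 7↦8, 8↦2, 9↦7, 10↦1]  zeros at y ∈ {1}
  x = 3: [0↦4, 1↦0, 2↦7, 3↦3, 4↦10, 5↦6, 6↦2, 7↦9, 8↦5, 9↦1, 10↦8]  zeros at y ∈ {1}
  x = 4: [0↦6, 1↦4, 2↦2, 3↦0, 4↦9, 5↦7, 6↦5, 7↦3, 8↦1, 9↦10, 10↦8]  zeros at y ∈ {3}
  x = 5: [0↦1, 1↦1, 2↦1, 3↦1, 4↦1, 5↦1, 6↦1, 7↦1, 8↦1, 9↦1, 10↦1]  zeros at y ∈ ∅
  x = 6: [0↦0, 1↦2, 2↦4, 3↦6, 4↦8, 5↦10, 6↦1, 7↦3, 8↦5, 9↦7, 10↦9]  zeros at y ∈ {0}
  x = 7: [0↦3, 1↦7, 2↦0, 3↦4, 4↦8, 5↦1, 6↦5, 7↦9, 8↦2, 9↦6, 10↦10]  zeros at y ∈ {2}
  x = 8: [0↦10, 1↦5, 2↦0, 3↦6, 4↦1, 5↦7, 6↦2, 7↦8, 8↦3, 9↦9, 10↦4]  zeros at y ∈ {2}
  x = 9: [0↦10, 1↦7, 2↦4, 3↦1, 4↦9, 5↦6, 6↦3, 7↦0, 8↦8, 9↦5, 10↦2]  zeros at y ∈ {7}
  x = 10: [0↦3, 1↦2, 2↦1, 3↦0, 4↦10, 5↦9, 6↦8, 7↦7, 8↦6, 9↦5, 10↦4]  zeros at y ∈ {3}
Collecting zeros: affine points = {(0, 0), (1, 7), (2, 1), (3, 1), (4, 3), (6, 0), (7, 2), (8, 2), (9, 7), (10, 3)}.
Total count |C(F_11)_aff| = 10.


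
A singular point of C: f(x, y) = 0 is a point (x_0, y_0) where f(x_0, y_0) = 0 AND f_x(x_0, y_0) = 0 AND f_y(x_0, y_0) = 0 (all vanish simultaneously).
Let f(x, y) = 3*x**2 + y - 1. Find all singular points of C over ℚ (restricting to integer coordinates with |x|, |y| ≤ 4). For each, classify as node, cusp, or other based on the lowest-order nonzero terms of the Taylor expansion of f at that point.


No singular points in the scanned grid; C is smooth there.

Compute partial derivatives:
  f_x = 6*x.
  f_y = 1.
f_y = 1 is a nonzero constant, so f_y never vanishes: no point (x, y) can satisfy f = f_x = f_y = 0. In particular no (x, y) ∈ {−4, ..., 4}² is singular; the curve is smooth.


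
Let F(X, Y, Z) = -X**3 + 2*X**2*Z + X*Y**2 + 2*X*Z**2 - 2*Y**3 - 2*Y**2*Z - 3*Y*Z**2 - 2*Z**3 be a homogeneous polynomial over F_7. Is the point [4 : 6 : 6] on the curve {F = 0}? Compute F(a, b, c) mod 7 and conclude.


F(4,6,6) ≡ 2 (mod 7); P is NOT on the curve.

Evaluate F(4, 6, 6) term-by-term (mod 7).
  -X**3 ↦ -1·64·1·1 = -64
  2*X**2*Z ↦ 2·16·1·6 = 192
  X*Y**2 ↦ 1·4·36·1 = 144
  2*X*Z**2 ↦ 2·4·1·36 = 288
  -2*Y**3 ↦ -2·1·216·1 = -432
  -2*Y**2*Z ↦ -2·1·36·6 = -432
  -3*Y*Z**2 ↦ -3·1·6·36 = -648
  -2*Z**3 ↦ -2·1·1·216 = -432
Sum: F(4, 6, 6) = (-64) + (192) + (144) + (288) + (-432) + (-432) + (-648) + (-432) = -1384.
Reducing mod 7: -1384 ≡ 2 (mod 7).
Since F(a, b, c) ≡ 2 ≠ 0 (mod 7), P does NOT lie on the curve.


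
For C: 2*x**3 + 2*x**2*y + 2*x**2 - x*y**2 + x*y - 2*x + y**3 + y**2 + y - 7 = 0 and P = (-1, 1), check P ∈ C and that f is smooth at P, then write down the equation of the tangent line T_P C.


Tangent line at P: -4*x + 9*y - 13 = 0.

Step 1: f(-1, 1) = 0, so P lies on C.
Step 2: partial derivatives
  f_x(x, y) = 6*x**2 + 4*x*y + 4*x - y**2 + y - 2, f_y(x, y) = 2*x**2 - 2*x*y + x + 3*y**2 + 2*y + 1.
  f_x(P) = -4, f_y(P) = 9 (gradient nonzero, so P is smooth).
Step 3: tangent line at P: -4·(x − -1) + 9·(y − 1) = 0.
Expanding: -4*x + 9*y - 13 = 0.


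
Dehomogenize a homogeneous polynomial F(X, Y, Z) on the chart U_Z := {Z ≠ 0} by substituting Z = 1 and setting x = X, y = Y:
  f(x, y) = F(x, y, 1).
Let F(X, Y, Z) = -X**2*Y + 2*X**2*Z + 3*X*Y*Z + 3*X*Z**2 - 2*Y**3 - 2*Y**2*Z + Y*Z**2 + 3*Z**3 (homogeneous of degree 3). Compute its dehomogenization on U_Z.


f(x, y) = -x**2*y + 2*x**2 + 3*x*y + 3*x - 2*y**3 - 2*y**2 + y + 3

On U_Z we set Z = 1. Each monomial c·X^i·Y^j·Z^k in F becomes c·x^i·y^j·1^k = c·x^i·y^j.
Substituting Z = 1: F(X, Y, 1) = -x**2*y + 2*x**2 + 3*x*y + 3*x - 2*y**3 - 2*y**2 + y + 3.
Note: deg(f) ≤ deg(F) = 3; strict inequality happens when F is divisible by Z (lost terms).


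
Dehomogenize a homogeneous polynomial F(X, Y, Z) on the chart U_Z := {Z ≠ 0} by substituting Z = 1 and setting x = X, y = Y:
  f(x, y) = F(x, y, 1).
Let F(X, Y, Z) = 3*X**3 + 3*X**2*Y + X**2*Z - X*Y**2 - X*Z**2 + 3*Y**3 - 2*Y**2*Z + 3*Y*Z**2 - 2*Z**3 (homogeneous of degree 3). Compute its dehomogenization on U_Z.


f(x, y) = 3*x**3 + 3*x**2*y + x**2 - x*y**2 - x + 3*y**3 - 2*y**2 + 3*y - 2

On U_Z we set Z = 1. Each monomial c·X^i·Y^j·Z^k in F becomes c·x^i·y^j·1^k = c·x^i·y^j.
Substituting Z = 1: F(X, Y, 1) = 3*x**3 + 3*x**2*y + x**2 - x*y**2 - x + 3*y**3 - 2*y**2 + 3*y - 2.
Note: deg(f) ≤ deg(F) = 3; strict inequality happens when F is divisible by Z (lost terms).


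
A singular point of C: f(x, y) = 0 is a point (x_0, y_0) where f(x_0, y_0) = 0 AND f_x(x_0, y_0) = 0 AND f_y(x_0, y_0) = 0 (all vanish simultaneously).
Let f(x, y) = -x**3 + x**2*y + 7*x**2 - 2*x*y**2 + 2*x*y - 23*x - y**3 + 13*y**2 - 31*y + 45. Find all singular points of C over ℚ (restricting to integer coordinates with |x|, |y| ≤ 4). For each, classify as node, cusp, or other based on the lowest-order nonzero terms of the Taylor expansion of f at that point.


Singular points: {(3, 2)}; classification: cusp.

Compute partial derivatives:
  f_x = -3*x**2 + 2*x*y + 14*x - 2*y**2 + 2*y - 23.
  f_y = x**2 - 4*x*y + 2*x - 3*y**2 + 26*y - 31.
Scan x_0 ∈ {−4, ..., 4}. For each x_0, f_y(x_0, y) is a polynomial in y; find its integer roots y ∈ {−4, ..., 4}, then test f_x and f at those candidates.
  x = -4: f_y(-4, y) = -3*y**2 + 42*y - 23; no integer root y with |y| ≤ 4.
  x = -3: f_y(-3, y) = -3*y**2 + 38*y - 28; no integer root y with |y| ≤ 4.
  x = -2: f_y(-2, y) = -3*y**2 + 34*y - 31; vanishes at y ∈ {1}. (-2, 1): f_x = -67 ≠ 0.
  x = -1: f_y(-1, y) = -3*y**2 + 30*y - 32; no integer root y with |y| ≤ 4.
  x = 0: f_y(0, y) = -3*y**2 + 26*y - 31; no integer root y with |y| ≤ 4.
  x = 1: f_y(1, y) = -3*y**2 + 22*y - 28; no integer root y with |y| ≤ 4.
  x = 2: f_y(2, y) = -3*y**2 + 18*y - 23; no integer root y with |y| ≤ 4.
  x = 3: f_y(3, y) = -3*y**2 + 14*y - 16; vanishes at y ∈ {2}. (3, 2): f_x = 0, f = 0 — SINGULAR.
  x = 4: f_y(4, y) = -3*y**2 + 10*y - 7; vanishes at y ∈ {1}. (4, 1): f_x = -7 ≠ 0.
Only singular point on the grid: (3, 2).
Classify: substitute x = 3 + u, y = 2 + v and expand: f = -u**3 + u**2*v - 2*u*v**2 - v**3 + v**2.
No constant or linear terms (consistent with a singular point). Quadratic part: v**2. Cubic part: -u**3 + u**2*v - 2*u*v**2 - v**3.
The quadratic part v**2 is a perfect square, so there is a single (double) tangent line v = 0, i.e. y = 2. Restricting the cubic part to that line (v = 0) leaves -u**3 ≠ 0, so f is not divisible by v and the branch is v² ≈ u**3 to lowest order — this is a cusp.
Classification: cusp.


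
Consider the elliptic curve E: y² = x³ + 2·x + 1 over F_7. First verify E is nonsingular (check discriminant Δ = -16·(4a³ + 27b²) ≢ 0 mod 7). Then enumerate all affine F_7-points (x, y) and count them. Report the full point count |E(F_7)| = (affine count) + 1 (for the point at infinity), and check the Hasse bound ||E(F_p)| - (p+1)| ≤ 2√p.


Affine points = {(0, 1), (0, 6), (1, 2), (1, 5)}; affine count = 4; |E(F_7)| = 5.

Discriminant check: Δ ∝ 4a³ + 27b² = 4·2³ + 27·1² = 4·8 + 27·1 ≡ 3 (mod 7). Nonzero ⇒ E is nonsingular.
For each x ∈ F_7, compute rhs = x³ + 2·x + 1 mod 7, then count y ∈ F_7 with y² ≡ rhs.
  x = 0: rhs = 1, matching y values: 1, 6 (2 points).
  x = 1: rhs = 4, matching y values: 2, 5 (2 points).
  x = 2: rhs = 6, matching y values: none (0 points).
  x = 3: rhs = 6, matching y values: none (0 points).
  x = 4: rhs = 3, matching y values: none (0 points).
  x = 5: rhs = 3, matching y values: none (0 points).
  x = 6: rhs = 5, matching y values: none (0 points).
Total affine count: 4.
Full point count |E(F_7)| = 4 + 1 = 5.
Hasse bound: |5 − (7+1)| = |-3| = 3 ≤ 2√7 ≈ 5.2915 ✓.


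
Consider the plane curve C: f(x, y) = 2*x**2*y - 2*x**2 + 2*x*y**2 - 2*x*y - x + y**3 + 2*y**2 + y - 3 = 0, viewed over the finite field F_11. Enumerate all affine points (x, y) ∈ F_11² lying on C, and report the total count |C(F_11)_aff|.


Affine F_11-points: {(1, 1), (1, 8), (1, 9), (3, 4), (4, 10), (5, 5), (5, 6), (5, 10), (6, 4), (6, 7), (6, 8), (8, 5), (10, 6), (10, 7), (10, 9)}; count = 15.

For each of the 121 pairs (x, y) ∈ F_11², evaluate f(x, y) mod 11. Record the zeros.
  x = 0: [0↦8, 1↦1, 2↦4, 3↦1, 4↦9, 5↦1, 6↦5, 7↦5, 8↦7, 9↦6, 10↦8]  zeros at y ∈ ∅
  x = 1: [0↦5, 1↦0, 2↦9, 3↦5, 4↦5, 5↦4, 6↦8, 7↦1, 8↦0, 9↦0, 10↦7]  zeros at y ∈ {1, 8, 9}
  x = 2: [0↦9, 1↦10, 2↦7, 3↦6, 4↦2, 5↦1, 6↦9, 7↦10, 8↦10, 9↦4, 10↦9]  zeros at y ∈ ∅
  x = 3: [0↦9, 1↦9, 2↦9, 3↦4, 4↦0, 5↦3, 6↦8, 7↦10, 8↦4, 9↦7, 10↦3]  zeros at y ∈ {4}
  x = 4: [0↦5, 1↦8, 2↦4, 3↦10, 4↦10, 5↦10, 6↦5, 7↦1, 8↦4, 9↦9, 10↦0]  zeros at y ∈ {10}
  x = 5: [0↦8, 1↦7, 2↦3, 3↦2, 4↦10, 5↦0, 6↦0, 7↦5, 8↦10, 9↦10, 10↦0]  zeros at y ∈ {5, 6, 10}
  x = 6: [0↦7, 1↦6, 2↦6, 3↦2, 4↦0, 5↦6, 6↦4, 7↦0, 8↦0, 9↦10, 10↦3]  zeros at y ∈ {4, 7, 8}
  x = 7: [0↦2, 1↦5, 2↦2, 3↦10, 4↦2, 5↦6, 6↦6, 7↦8, 8↦7, 9↦9, 10↦9]  zeros at y ∈ ∅
  x = 8: [0↦4, 1↦4, 2↦2, 3↦4, 4↦5, 5↦0, 6↦6, 7↦7, 8↦9, 9↦7, 10↦7]  zeros at y ∈ {5}
  x = 9: [0↦2, 1↦3, 2↦6, 3↦6, 4↦9, 5↦10, 6↦4, 7↦8, 8↦6, 9↦4, 10↦8]  zeros at y ∈ ∅
  x = 10: [0↦7, 1↦2, 2↦3, 3↦5, 4↦3, 5↦3, 6↦0, 7↦0, 8↦9, 9↦0, 10↦1]  zeros at y ∈ {6, 7, 9}
Collecting zeros: affine points = {(1, 1), (1, 8), (1, 9), (3, 4), (4, 10), (5, 5), (5, 6), (5, 10), (6, 4), (6, 7), (6, 8), (8, 5), (10, 6), (10, 7), (10, 9)}.
Total count |C(F_11)_aff| = 15.


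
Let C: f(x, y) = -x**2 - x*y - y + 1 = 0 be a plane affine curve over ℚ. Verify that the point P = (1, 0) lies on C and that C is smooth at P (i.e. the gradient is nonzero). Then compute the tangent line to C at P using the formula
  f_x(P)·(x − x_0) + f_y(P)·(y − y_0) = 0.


Tangent line at P: -2*x - 2*y + 2 = 0.

Step 1: f(1, 0) = 0, so P lies on C.
Step 2: partial derivatives
  f_x(x, y) = -2*x - y, f_y(x, y) = -x - 1.
  f_x(P) = -2, f_y(P) = -2 (gradient nonzero, so P is smooth).
Step 3: tangent line at P: -2·(x − 1) + -2·(y − 0) = 0.
Expanding: -2*x - 2*y + 2 = 0.


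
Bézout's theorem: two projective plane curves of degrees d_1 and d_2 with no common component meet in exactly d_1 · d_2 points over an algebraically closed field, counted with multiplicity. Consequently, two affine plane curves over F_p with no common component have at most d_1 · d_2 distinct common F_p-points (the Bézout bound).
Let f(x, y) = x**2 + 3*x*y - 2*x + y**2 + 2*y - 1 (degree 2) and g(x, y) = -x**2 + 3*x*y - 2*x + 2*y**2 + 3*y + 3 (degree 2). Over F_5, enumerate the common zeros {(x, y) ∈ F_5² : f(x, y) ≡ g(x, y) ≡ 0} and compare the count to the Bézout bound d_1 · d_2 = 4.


Common zeros: ∅; count = 0; Bézout bound = 4.

deg(f) = 2, deg(g) = 2, so Bézout bound = 4.
Scan x ∈ F_5. For each x, list the y ∈ F_5 with f(x, y) ≡ 0 and those with g(x, y) ≡ 0 (mod 5); the common zeros in that column are the intersection.
  x = 0: f ≡ 0 at y ∈ ∅; g ≡ 0 at y ∈ {3}; common: ∅.
  x = 1: f ≡ 0 at y ∈ ∅; g ≡ 0 at y ∈ {0, 2}; common: ∅.
  x = 2: f ≡ 0 at y ∈ ∅; g ≡ 0 at y ∈ {0, 3}; common: ∅.
  x = 3: f ≡ 0 at y ∈ ∅; g ≡ 0 at y ∈ {2}; common: ∅.
  x = 4: f ≡ 0 at y ∈ ∅; g ≡ 0 at y ∈ ∅; common: ∅.
Collecting: common zeros = ∅, so the count is 0.
Comparison with the Bézout bound: 0 ≤ 4 = deg(f)·deg(g), as expected for curves with no common component (the affine F_5-count falls short of the bound because intersections may lie at infinity, over extension fields, or carry multiplicity).


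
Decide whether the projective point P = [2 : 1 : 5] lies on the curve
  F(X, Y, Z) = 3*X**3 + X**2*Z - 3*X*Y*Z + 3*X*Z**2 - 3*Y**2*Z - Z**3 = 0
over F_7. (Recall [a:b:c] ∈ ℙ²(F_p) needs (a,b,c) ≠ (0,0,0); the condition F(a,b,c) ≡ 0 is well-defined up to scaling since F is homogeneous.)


F(2,1,5) ≡ 3 (mod 7); P is NOT on the curve.

Evaluate F(2, 1, 5) term-by-term (mod 7).
  3*X**3 ↦ 3·8·1·1 = 24
  X**2*Z ↦ 1·4·1·5 = 20
  -3*X*Y*Z ↦ -3·2·1·5 = -30
  3*X*Z**2 ↦ 3·2·1·25 = 150
  -3*Y**2*Z ↦ -3·1·1·5 = -15
  -Z**3 ↦ -1·1·1·125 = -125
Sum: F(2, 1, 5) = (24) + (20) + (-30) + (150) + (-15) + (-125) = 24.
Reducing mod 7: 24 ≡ 3 (mod 7).
Since F(a, b, c) ≡ 3 ≠ 0 (mod 7), P does NOT lie on the curve.


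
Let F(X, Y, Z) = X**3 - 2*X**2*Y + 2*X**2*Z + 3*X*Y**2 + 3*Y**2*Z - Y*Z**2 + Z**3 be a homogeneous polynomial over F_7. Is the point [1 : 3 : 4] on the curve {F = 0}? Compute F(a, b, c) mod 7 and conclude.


F(1,3,4) ≡ 0 (mod 7); P is on the curve.

Evaluate F(1, 3, 4) term-by-term (mod 7).
  X**3 ↦ 1·1·1·1 = 1
  -2*X**2*Y ↦ -2·1·3·1 = -6
  2*X**2*Z ↦ 2·1·1·4 = 8
  3*X*Y**2 ↦ 3·1·9·1 = 27
  3*Y**2*Z ↦ 3·1·9·4 = 108
  -Y*Z**2 ↦ -1·1·3·16 = -48
  Z**3 ↦ 1·1·1·64 = 64
Sum: F(1, 3, 4) = (1) + (-6) + (8) + (27) + (108) + (-48) + (64) = 154.
Reducing mod 7: 154 ≡ 0 (mod 7).
Since F(a, b, c) ≡ 0 (mod 7), P lies on the curve.


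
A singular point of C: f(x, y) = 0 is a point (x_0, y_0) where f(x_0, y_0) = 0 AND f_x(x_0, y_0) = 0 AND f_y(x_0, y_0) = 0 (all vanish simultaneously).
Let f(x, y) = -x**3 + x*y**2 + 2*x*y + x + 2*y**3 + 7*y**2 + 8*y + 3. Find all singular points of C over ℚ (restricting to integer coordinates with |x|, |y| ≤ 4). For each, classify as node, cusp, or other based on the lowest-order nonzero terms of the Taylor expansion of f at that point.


Singular points: {(0, -1)}; classification: cusp.

Compute partial derivatives:
  f_x = -3*x**2 + y**2 + 2*y + 1.
  f_y = 2*x*y + 2*x + 6*y**2 + 14*y + 8.
Scan x_0 ∈ {−4, ..., 4}. For each x_0, f_y(x_0, y) is a polynomial in y; find its integer roots y ∈ {−4, ..., 4}, then test f_x and f at those candidates.
  x = -4: f_y(-4, y) = 6*y**2 + 6*y; vanishes at y ∈ {-1, 0}. (-4, -1): f_x = -48 ≠ 0; (-4, 0): f_x = -47 ≠ 0.
  x = -3: f_y(-3, y) = 6*y**2 + 8*y + 2; vanishes at y ∈ {-1}. (-3, -1): f_x = -27 ≠ 0.
  x = -2: f_y(-2, y) = 6*y**2 + 10*y + 4; vanishes at y ∈ {-1}. (-2, -1): f_x = -12 ≠ 0.
  x = -1: f_y(-1, y) = 6*y**2 + 12*y + 6; vanishes at y ∈ {-1}. (-1, -1): f_x = -3 ≠ 0.
  x = 0: f_y(0, y) = 6*y**2 + 14*y + 8; vanishes at y ∈ {-1}. (0, -1): f_x = 0, f = 0 — SINGULAR.
  x = 1: f_y(1, y) = 6*y**2 + 16*y + 10; vanishes at y ∈ {-1}. (1, -1): f_x = -3 ≠ 0.
  x = 2: f_y(2, y) = 6*y**2 + 18*y + 12; vanishes at y ∈ {-2, -1}. (2, -2): f_x = -11 ≠ 0; (2, -1): f_x = -12 ≠ 0.
  x = 3: f_y(3, y) = 6*y**2 + 20*y + 14; vanishes at y ∈ {-1}. (3, -1): f_x = -27 ≠ 0.
  x = 4: f_y(4, y) = 6*y**2 + 22*y + 16; vanishes at y ∈ {-1}. (4, -1): f_x = -48 ≠ 0.
Only singular point on the grid: (0, -1).
Classify: substitute x = 0 + u, y = -1 + v and expand: f = -u**3 + u*v**2 + 2*v**3 + v**2.
No constant or linear terms (consistent with a singular point). Quadratic part: v**2. Cubic part: -u**3 + u*v**2 + 2*v**3.
The quadratic part v**2 is a perfect square, so there is a single (double) tangent line v = 0, i.e. y = -1. Restricting the cubic part to that line (v = 0) leaves -u**3 ≠ 0, so f is not divisible by v and the branch is v² ≈ u**3 to lowest order — this is a cusp.
Classification: cusp.


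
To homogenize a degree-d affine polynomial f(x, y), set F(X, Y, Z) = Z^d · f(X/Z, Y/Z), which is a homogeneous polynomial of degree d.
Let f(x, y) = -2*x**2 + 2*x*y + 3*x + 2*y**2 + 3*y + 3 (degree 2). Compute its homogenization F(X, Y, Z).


F(X, Y, Z) = -2*X**2 + 2*X*Y + 3*X*Z + 2*Y**2 + 3*Y*Z + 3*Z**2

deg(f) = 2.
Substitute x = X/Z, y = Y/Z into f, then multiply by Z^2.
  monomial -2·x^2·y^0 ↦ -2·X^2·Y^0·Z^0.
  monomial 2·x^1·y^1 ↦ 2·X^1·Y^1·Z^0.
  monomial 3·x^1·y^0 ↦ 3·X^1·Y^0·Z^1.
  monomial 2·x^0·y^2 ↦ 2·X^0·Y^2·Z^0.
  monomial 3·x^0·y^1 ↦ 3·X^0·Y^1·Z^1.
  monomial 3·x^0·y^0 ↦ 3·X^0·Y^0·Z^2.
Collecting: F(X, Y, Z) = -2*X**2 + 2*X*Y + 3*X*Z + 2*Y**2 + 3*Y*Z + 3*Z**2.


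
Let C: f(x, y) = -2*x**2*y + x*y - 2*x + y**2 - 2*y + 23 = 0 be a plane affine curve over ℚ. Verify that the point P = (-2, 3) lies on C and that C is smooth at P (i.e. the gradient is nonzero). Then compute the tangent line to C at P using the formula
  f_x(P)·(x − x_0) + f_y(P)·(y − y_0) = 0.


Tangent line at P: 25*x - 6*y + 68 = 0.

Step 1: f(-2, 3) = 0, so P lies on C.
Step 2: partial derivatives
  f_x(x, y) = -4*x*y + y - 2, f_y(x, y) = -2*x**2 + x + 2*y - 2.
  f_x(P) = 25, f_y(P) = -6 (gradient nonzero, so P is smooth).
Step 3: tangent line at P: 25·(x − -2) + -6·(y − 3) = 0.
Expanding: 25*x - 6*y + 68 = 0.


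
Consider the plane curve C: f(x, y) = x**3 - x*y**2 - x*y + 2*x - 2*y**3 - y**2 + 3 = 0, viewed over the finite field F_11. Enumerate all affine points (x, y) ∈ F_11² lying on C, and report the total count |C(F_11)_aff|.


Affine F_11-points: {(0, 1), (4, 6), (5, 2), (6, 0), (6, 4), (6, 9), (7, 8), (8, 8), (10, 0)}; count = 9.

For each of the 121 pairs (x, y) ∈ F_11², evaluate f(x, y) mod 11. Record the zeros.
  x = 0: [0↦3, 1↦0, 2↦5, 3↦6, 4↦2, 5↦3, 6↦8, 7↦5, 8↦4, 9↦4, 10↦4]  zeros at y ∈ {1}
  x = 1: [0↦6, 1↦1, 2↦2, 3↦8, 4↦7, 5↦9, 6↦2, 7↦7, 8↦1, 9↦5, 10↦7]  zeros at y ∈ ∅
  x = 2: [0↦4, 1↦8, 2↦5, 3↦5, 4↦7, 5↦10, 6↦2, 7↦4, 8↦4, 9↦1, 10↦5]  zeros at y ∈ ∅
  x = 3: [0↦3, 1↦5, 2↦9, 3↦3, 4↦8, 5↦1, 6↦3, 7↦2, 8↦8, 9↦9, 10↦4]  zeros at y ∈ ∅
  x = 4: [0↦9, 1↦9, 2↦9, 3↦8, 4↦5, 5↦10, 6↦0, 7↦7, 8↦8, 9↦2, 10↦10]  zeros at y ∈ {6}
  x = 5: [0↦6, 1↦4, 2↦0, 3↦4, 4↦4, 5↦10, 6↦10, 7↦3, 8↦10, 9↦8, 10↦7]  zeros at y ∈ {2}
  x = 6: [0↦0, 1↦7, 2↦10, 3↦8, 4↦0, 5↦7, 6↦6, 7↦7, 8↦9, 9↦0, 10↦1]  zeros at y ∈ {0, 4, 9}
  x = 7: [0↦8, 1↦2, 2↦1, 3↦4, 4↦10, 5↦7, 6↦5, 7↦3, 8↦0, 9↦6, 10↦9]  zeros at y ∈ {8}
  x = 8: [0↦3, 1↦6, 2↦1, 3↦9, 4↦7, 5↦5, 6↦2, 7↦8, 8↦0, 9↦10, 10↦4]  zeros at y ∈ {8}
  x = 9: [0↦2, 1↦3, 2↦5, 3↦7, 4↦8, 5↦7, 6↦3, 7↦6, 8↦4, 9↦7, 10↦3]  zeros at y ∈ ∅
  x = 10: [0↦0, 1↦10, 2↦8, 3↦4, 4↦8, 5↦8, 6↦3, 7↦3, 8↦7, 9↦3, 10↦1]  zeros at y ∈ {0}
Collecting zeros: affine points = {(0, 1), (4, 6), (5, 2), (6, 0), (6, 4), (6, 9), (7, 8), (8, 8), (10, 0)}.
Total count |C(F_11)_aff| = 9.


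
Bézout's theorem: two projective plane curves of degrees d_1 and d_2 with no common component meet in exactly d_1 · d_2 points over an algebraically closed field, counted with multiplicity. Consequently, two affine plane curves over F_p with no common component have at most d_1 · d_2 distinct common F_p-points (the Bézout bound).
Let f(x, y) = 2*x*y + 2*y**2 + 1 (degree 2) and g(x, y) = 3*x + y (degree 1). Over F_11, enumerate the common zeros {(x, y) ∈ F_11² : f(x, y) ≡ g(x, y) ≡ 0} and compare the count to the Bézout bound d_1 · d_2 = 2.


Common zeros: ∅; count = 0; Bézout bound = 2.

deg(f) = 2, deg(g) = 1, so Bézout bound = 2.
Scan x ∈ F_11. For each x, list the y ∈ F_11 with f(x, y) ≡ 0 and those with g(x, y) ≡ 0 (mod 11); the common zeros in that column are the intersection.
  x = 0: f ≡ 0 at y ∈ {4, 7}; g ≡ 0 at y ∈ {0}; common: ∅.
  x = 1: f ≡ 0 at y ∈ ∅; g ≡ 0 at y ∈ {8}; common: ∅.
  x = 2: f ≡ 0 at y ∈ ∅; g ≡ 0 at y ∈ {5}; common: ∅.
  x = 3: f ≡ 0 at y ∈ ∅; g ≡ 0 at y ∈ {2}; common: ∅.
  x = 4: f ≡ 0 at y ∈ {1, 6}; g ≡ 0 at y ∈ {10}; common: ∅.
  x = 5: f ≡ 0 at y ∈ {8, 9}; g ≡ 0 at y ∈ {7}; common: ∅.
  x = 6: f ≡ 0 at y ∈ {2, 3}; g ≡ 0 at y ∈ {4}; common: ∅.
  x = 7: f ≡ 0 at y ∈ {5, 10}; g ≡ 0 at y ∈ {1}; common: ∅.
  x = 8: f ≡ 0 at y ∈ ∅; g ≡ 0 at y ∈ {9}; common: ∅.
  x = 9: f ≡ 0 at y ∈ ∅; g ≡ 0 at y ∈ {6}; common: ∅.
  x = 10: f ≡ 0 at y ∈ ∅; g ≡ 0 at y ∈ {3}; common: ∅.
Collecting: common zeros = ∅, so the count is 0.
Comparison with the Bézout bound: 0 ≤ 2 = deg(f)·deg(g), as expected for curves with no common component (the affine F_11-count falls short of the bound because intersections may lie at infinity, over extension fields, or carry multiplicity).


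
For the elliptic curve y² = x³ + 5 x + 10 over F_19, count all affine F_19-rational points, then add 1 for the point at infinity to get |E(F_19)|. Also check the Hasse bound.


Affine points = {(1, 4), (1, 15), (2, 3), (2, 16), (6, 3), (6, 16), (8, 7), (8, 12), (9, 9), (9, 10), (11, 3), (11, 16), (13, 7), (13, 12), (16, 5), (16, 14), (17, 7), (17, 12), (18, 2), (18, 17)}; affine count = 20; |E(F_19)| = 21.

Discriminant check: Δ ∝ 4a³ + 27b² = 4·5³ + 27·10² = 4·125 + 27·100 ≡ 8 (mod 19). Nonzero ⇒ E is nonsingular.
For each x ∈ F_19, compute rhs = x³ + 5·x + 10 mod 19, then count y ∈ F_19 with y² ≡ rhs.
  x = 0: rhs = 10, matching y values: none (0 points).
  x = 1: rhs = 16, matching y values: 4, 15 (2 points).
  x = 2: rhs = 9, matching y values: 3, 16 (2 points).
  x = 3: rhs = 14, matching y values: none (0 points).
  x = 4: rhs = 18, matching y values: none (0 points).
  x = 5: rhs = 8, matching y values: none (0 points).
  x = 6: rhs = 9, matching y values: 3, 16 (2 points).
  x = 7: rhs = 8, matching y values: none (0 points).
  x = 8: rhs = 11, matching y values: 7, 12 (2 points).
  x = 9: rhs = 5, matching y values: 9, 10 (2 points).
  x = 10: rhs = 15, matching y values: none (0 points).
  x = 11: rhs = 9, matching y values: 3, 16 (2 points).
  x = 12: rhs = 12, matching y values: none (0 points).
  x = 13: rhs = 11, matching y values: 7, 12 (2 points).
  x = 14: rhs = 12, matching y values: none (0 points).
  x = 15: rhs = 2, matching y values: none (0 points).
  x = 16: rhs = 6, matching y values: 5, 14 (2 points).
  x = 17: rhs = 11, matching y values: 7, 12 (2 points).
  x = 18: rhs = 4, matching y values: 2, 17 (2 points).
Total affine count: 20.
Full point count |E(F_19)| = 20 + 1 = 21.
Hasse bound: |21 − (19+1)| = |1| = 1 ≤ 2√19 ≈ 8.7178 ✓.


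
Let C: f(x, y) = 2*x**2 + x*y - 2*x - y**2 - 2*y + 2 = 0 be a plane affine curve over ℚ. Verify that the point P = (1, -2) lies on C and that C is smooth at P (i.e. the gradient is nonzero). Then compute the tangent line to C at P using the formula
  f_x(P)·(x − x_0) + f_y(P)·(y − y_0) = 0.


Tangent line at P: 3*y + 6 = 0.

Step 1: f(1, -2) = 0, so P lies on C.
Step 2: partial derivatives
  f_x(x, y) = 4*x + y - 2, f_y(x, y) = x - 2*y - 2.
  f_x(P) = 0, f_y(P) = 3 (gradient nonzero, so P is smooth).
Step 3: tangent line at P: 0·(x − 1) + 3·(y − -2) = 0.
Expanding: 3*y + 6 = 0.


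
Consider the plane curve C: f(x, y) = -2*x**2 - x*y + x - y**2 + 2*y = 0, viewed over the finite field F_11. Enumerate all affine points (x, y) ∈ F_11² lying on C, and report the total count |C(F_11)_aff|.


Affine F_11-points: {(0, 0), (0, 2), (2, 4), (2, 7), (5, 2), (5, 6), (6, 0), (6, 7), (9, 6), (9, 9)}; count = 10.

For each of the 121 pairs (x, y) ∈ F_11², evaluate f(x, y) mod 11. Record the zeros.
  x = 0: [0↦0, 1↦1, 2↦0, 3↦8, 4↦3, 5↦7, 6↦9, 7↦9, 8↦7, 9↦3, 10↦8]  zeros at y ∈ {0, 2}
  x = 1: [0↦10, 1↦10, 2↦8, 3↦4, 4↦9, 5↦1, 6↦2, 7↦1, 8↦9, 9↦4, 10↦8]  zeros at y ∈ ∅
  x = 2: [0↦5, 1↦4, 2↦1, 3↦7, 4↦0, 5↦2, 6↦2, 7↦0, 8↦7, 9↦1, 10↦4]  zeros at y ∈ {4, 7}
  x = 3: [0↦7, 1↦5, 2↦1, 3↦6, 4↦9, 5↦10, 6↦9, 7↦6, 8↦1, 9↦5, 10↦7]  zeros at y ∈ ∅
  x = 4: [0↦5, 1↦2, 2↦8, 3↦1, 4↦3, 5↦3, 6↦1, 7↦8, 8↦2, 9↦5, 10↦6]  zeros at y ∈ ∅
  x = 5: [0↦10, 1↦6, 2↦0, 3↦3, 4↦4, 5↦3, 6↦0, 7↦6, 8↦10, 9↦1, 10↦1]  zeros at y ∈ {2, 6}
  x = 6: [0↦0, 1↦6, 2↦10, 3↦1, 4↦1, 5↦10, 6↦6, 7↦0, 8↦3, 9↦4, 10↦3]  zeros at y ∈ {0, 7}
  x = 7: [0↦8, 1↦2, 2↦5, 3↦6, 4↦5, 5↦2, 6↦8, 7↦1, 8↦3, 9↦3, 10↦1]  zeros at y ∈ ∅
  x = 8: [0↦1, 1↦5, 2↦7, 3↦7, 4↦5, 5↦1, 6↦6, 7↦9, 8↦10, 9↦9, 10↦6]  zeros at y ∈ ∅
  x = 9: [0↦1, 1↦4, 2↦5, 3↦4, 4↦1, 5↦7, 6↦0, 7↦2, 8↦2, 9↦0, 10↦7]  zeros at y ∈ {6, 9}
  x = 10: [0↦8, 1↦10, 2↦10, 3↦8, 4↦4, 5↦9, 6↦1, 7↦2, 8↦1, 9↦9, 10↦4]  zeros at y ∈ ∅
Collecting zeros: affine points = {(0, 0), (0, 2), (2, 4), (2, 7), (5, 2), (5, 6), (6, 0), (6, 7), (9, 6), (9, 9)}.
Total count |C(F_11)_aff| = 10.


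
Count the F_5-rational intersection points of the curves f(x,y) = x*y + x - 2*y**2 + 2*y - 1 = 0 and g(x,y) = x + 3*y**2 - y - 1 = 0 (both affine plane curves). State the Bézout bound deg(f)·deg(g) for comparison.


Common zeros: {(1, 0), (2, 3), (2, 4)}; count = 3; Bézout bound = 4.

deg(f) = 2, deg(g) = 2, so Bézout bound = 4.
Scan x ∈ F_5. For each x, list the y ∈ F_5 with f(x, y) ≡ 0 and those with g(x, y) ≡ 0 (mod 5); the common zeros in that column are the intersection.
  x = 0: f ≡ 0 at y ∈ {2, 4}; g ≡ 0 at y ∈ ∅; common: ∅.
  x = 1: f ≡ 0 at y ∈ {0, 4}; g ≡ 0 at y ∈ {0, 2}; common: {0}.
  x = 2: f ≡ 0 at y ∈ {3, 4}; g ≡ 0 at y ∈ {3, 4}; common: {3, 4}.
  x = 3: f ≡ 0 at y ∈ {1, 4}; g ≡ 0 at y ∈ ∅; common: ∅.
  x = 4: f ≡ 0 at y ∈ {4}; g ≡ 0 at y ∈ {1}; common: ∅.
Collecting: common zeros = {(1, 0), (2, 3), (2, 4)}, so the count is 3.
Comparison with the Bézout bound: 3 ≤ 4 = deg(f)·deg(g), as expected for curves with no common component (the affine F_5-count falls short of the bound because intersections may lie at infinity, over extension fields, or carry multiplicity).


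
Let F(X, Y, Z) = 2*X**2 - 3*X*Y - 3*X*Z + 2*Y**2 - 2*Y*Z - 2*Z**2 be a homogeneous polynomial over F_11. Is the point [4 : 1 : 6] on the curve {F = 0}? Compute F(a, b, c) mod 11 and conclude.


F(4,1,6) ≡ 9 (mod 11); P is NOT on the curve.

Evaluate F(4, 1, 6) term-by-term (mod 11).
  2*X**2 ↦ 2·16·1·1 = 32
  -3*X*Y ↦ -3·4·1·1 = -12
  -3*X*Z ↦ -3·4·1·6 = -72
  2*Y**2 ↦ 2·1·1·1 = 2
  -2*Y*Z ↦ -2·1·1·6 = -12
  -2*Z**2 ↦ -2·1·1·36 = -72
Sum: F(4, 1, 6) = (32) + (-12) + (-72) + (2) + (-12) + (-72) = -134.
Reducing mod 11: -134 ≡ 9 (mod 11).
Since F(a, b, c) ≡ 9 ≠ 0 (mod 11), P does NOT lie on the curve.


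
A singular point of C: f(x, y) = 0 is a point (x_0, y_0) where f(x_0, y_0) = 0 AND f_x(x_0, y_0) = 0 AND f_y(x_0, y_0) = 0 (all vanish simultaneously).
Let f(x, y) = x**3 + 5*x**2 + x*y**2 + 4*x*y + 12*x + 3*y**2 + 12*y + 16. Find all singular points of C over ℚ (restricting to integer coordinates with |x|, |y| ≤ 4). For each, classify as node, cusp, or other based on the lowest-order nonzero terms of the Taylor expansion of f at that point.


Singular points: {(-2, -2)}; classification: node.

Compute partial derivatives:
  f_x = 3*x**2 + 10*x + y**2 + 4*y + 12.
  f_y = 2*x*y + 4*x + 6*y + 12.
Scan x_0 ∈ {−4, ..., 4}. For each x_0, f_y(x_0, y) is a polynomial in y; find its integer roots y ∈ {−4, ..., 4}, then test f_x and f at those candidates.
  x = -4: f_y(-4, y) = -2*y - 4; vanishes at y ∈ {-2}. (-4, -2): f_x = 16 ≠ 0.
  x = -3: f_y(-3, y) = 0; vanishes at y ∈ {-4, -3, -2, -1, 0, 1, 2, 3, 4}. (-3, -4): f_x = 9 ≠ 0; (-3, -3): f_x = 6 ≠ 0; (-3, -2): f_x = 5 ≠ 0; (-3, -1): f_x = 6 ≠ 0; (-3, 0): f_x = 9 ≠ 0; (-3, 1): f_x = 14 ≠ 0; (-3, 2): f_x = 21 ≠ 0; (-3, 3): f_x = 30 ≠ 0; (-3, 4): f_x = 41 ≠ 0.
  x = -2: f_y(-2, y) = 2*y + 4; vanishes at y ∈ {-2}. (-2, -2): f_x = 0, f = 0 — SINGULAR.
  x = -1: f_y(-1, y) = 4*y + 8; vanishes at y ∈ {-2}. (-1, -2): f_x = 1 ≠ 0.
  x = 0: f_y(0, y) = 6*y + 12; vanishes at y ∈ {-2}. (0, -2): f_x = 8 ≠ 0.
  x = 1: f_y(1, y) = 8*y + 16; vanishes at y ∈ {-2}. (1, -2): f_x = 21 ≠ 0.
  x = 2: f_y(2, y) = 10*y + 20; vanishes at y ∈ {-2}. (2, -2): f_x = 40 ≠ 0.
  x = 3: f_y(3, y) = 12*y + 24; vanishes at y ∈ {-2}. (3, -2): f_x = 65 ≠ 0.
  x = 4: f_y(4, y) = 14*y + 28; vanishes at y ∈ {-2}. (4, -2): f_x = 96 ≠ 0.
Only singular point on the grid: (-2, -2).
Classify: substitute x = -2 + u, y = -2 + v and expand: f = u**3 - u**2 + u*v**2 + v**2.
No constant or linear terms (consistent with a singular point). Quadratic part: -u**2 + v**2. Cubic part: u**3 + u*v**2.
The quadratic part v**2 - u**2 = (v − u)(v + u) splits into two distinct linear factors, so there are two distinct tangent lines y − -2 = ±(x − -2) — this is a node (ordinary double point).
Classification: node.


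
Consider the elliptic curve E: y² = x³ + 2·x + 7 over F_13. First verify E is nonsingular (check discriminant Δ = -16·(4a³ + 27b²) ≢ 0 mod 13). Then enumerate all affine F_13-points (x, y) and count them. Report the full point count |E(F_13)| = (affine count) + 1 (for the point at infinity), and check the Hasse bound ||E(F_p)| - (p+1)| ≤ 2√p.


Affine points = {(1, 6), (1, 7), (3, 1), (3, 12), (4, 1), (4, 12), (5, 5), (5, 8), (6, 1), (6, 12), (7, 0), (9, 0), (10, 0), (12, 2), (12, 11)}; affine count = 15; |E(F_13)| = 16.

Discriminant check: Δ ∝ 4a³ + 27b² = 4·2³ + 27·7² = 4·8 + 27·49 ≡ 3 (mod 13). Nonzero ⇒ E is nonsingular.
For each x ∈ F_13, compute rhs = x³ + 2·x + 7 mod 13, then count y ∈ F_13 with y² ≡ rhs.
  x = 0: rhs = 7, matching y values: none (0 points).
  x = 1: rhs = 10, matching y values: 6, 7 (2 points).
  x = 2: rhs = 6, matching y values: none (0 points).
  x = 3: rhs = 1, matching y values: 1, 12 (2 points).
  x = 4: rhs = 1, matching y values: 1, 12 (2 points).
  x = 5: rhs = 12, matching y values: 5, 8 (2 points).
  x = 6: rhs = 1, matching y values: 1, 12 (2 points).
  x = 7: rhs = 0, matching y values: 0 (1 points).
  x = 8: rhs = 2, matching y values: none (0 points).
  x = 9: rhs = 0, matching y values: 0 (1 points).
  x = 10: rhs = 0, matching y values: 0 (1 points).
  x = 11: rhs = 8, matching y values: none (0 points).
  x = 12: rhs = 4, matching y values: 2, 11 (2 points).
Total affine count: 15.
Full point count |E(F_13)| = 15 + 1 = 16.
Hasse bound: |16 − (13+1)| = |2| = 2 ≤ 2√13 ≈ 7.2111 ✓.


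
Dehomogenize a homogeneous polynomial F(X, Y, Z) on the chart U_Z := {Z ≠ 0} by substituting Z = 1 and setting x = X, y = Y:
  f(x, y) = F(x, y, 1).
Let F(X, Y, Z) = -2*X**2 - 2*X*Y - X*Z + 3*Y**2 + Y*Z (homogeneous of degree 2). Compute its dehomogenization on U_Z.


f(x, y) = -2*x**2 - 2*x*y - x + 3*y**2 + y

On U_Z we set Z = 1. Each monomial c·X^i·Y^j·Z^k in F becomes c·x^i·y^j·1^k = c·x^i·y^j.
Substituting Z = 1: F(X, Y, 1) = -2*x**2 - 2*x*y - x + 3*y**2 + y.
Note: deg(f) ≤ deg(F) = 2; strict inequality happens when F is divisible by Z (lost terms).


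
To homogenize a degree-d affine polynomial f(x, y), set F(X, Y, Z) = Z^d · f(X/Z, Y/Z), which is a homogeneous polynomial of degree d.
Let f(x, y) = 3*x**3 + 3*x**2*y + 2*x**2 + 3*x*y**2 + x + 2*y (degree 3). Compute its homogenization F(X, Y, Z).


F(X, Y, Z) = 3*X**3 + 3*X**2*Y + 2*X**2*Z + 3*X*Y**2 + X*Z**2 + 2*Y*Z**2

deg(f) = 3.
Substitute x = X/Z, y = Y/Z into f, then multiply by Z^3.
  monomial 3·x^3·y^0 ↦ 3·X^3·Y^0·Z^0.
  monomial 3·x^2·y^1 ↦ 3·X^2·Y^1·Z^0.
  monomial 2·x^2·y^0 ↦ 2·X^2·Y^0·Z^1.
  monomial 3·x^1·y^2 ↦ 3·X^1·Y^2·Z^0.
  monomial 1·x^1·y^0 ↦ 1·X^1·Y^0·Z^2.
  monomial 2·x^0·y^1 ↦ 2·X^0·Y^1·Z^2.
Collecting: F(X, Y, Z) = 3*X**3 + 3*X**2*Y + 2*X**2*Z + 3*X*Y**2 + X*Z**2 + 2*Y*Z**2.


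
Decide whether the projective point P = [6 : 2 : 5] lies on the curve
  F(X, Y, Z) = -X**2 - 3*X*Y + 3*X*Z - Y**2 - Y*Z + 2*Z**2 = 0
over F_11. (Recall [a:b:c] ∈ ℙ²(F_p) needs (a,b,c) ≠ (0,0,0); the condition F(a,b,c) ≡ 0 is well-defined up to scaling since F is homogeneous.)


F(6,2,5) ≡ 10 (mod 11); P is NOT on the curve.

Evaluate F(6, 2, 5) term-by-term (mod 11).
  -X**2 ↦ -1·36·1·1 = -36
  -3*X*Y ↦ -3·6·2·1 = -36
  3*X*Z ↦ 3·6·1·5 = 90
  -Y**2 ↦ -1·1·4·1 = -4
  -Y*Z ↦ -1·1·2·5 = -10
  2*Z**2 ↦ 2·1·1·25 = 50
Sum: F(6, 2, 5) = (-36) + (-36) + (90) + (-4) + (-10) + (50) = 54.
Reducing mod 11: 54 ≡ 10 (mod 11).
Since F(a, b, c) ≡ 10 ≠ 0 (mod 11), P does NOT lie on the curve.


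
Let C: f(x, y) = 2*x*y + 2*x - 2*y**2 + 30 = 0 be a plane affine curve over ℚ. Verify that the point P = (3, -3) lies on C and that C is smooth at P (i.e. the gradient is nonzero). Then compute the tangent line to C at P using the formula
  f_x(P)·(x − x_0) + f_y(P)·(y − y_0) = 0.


Tangent line at P: -4*x + 18*y + 66 = 0.

Step 1: f(3, -3) = 0, so P lies on C.
Step 2: partial derivatives
  f_x(x, y) = 2*y + 2, f_y(x, y) = 2*x - 4*y.
  f_x(P) = -4, f_y(P) = 18 (gradient nonzero, so P is smooth).
Step 3: tangent line at P: -4·(x − 3) + 18·(y − -3) = 0.
Expanding: -4*x + 18*y + 66 = 0.
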